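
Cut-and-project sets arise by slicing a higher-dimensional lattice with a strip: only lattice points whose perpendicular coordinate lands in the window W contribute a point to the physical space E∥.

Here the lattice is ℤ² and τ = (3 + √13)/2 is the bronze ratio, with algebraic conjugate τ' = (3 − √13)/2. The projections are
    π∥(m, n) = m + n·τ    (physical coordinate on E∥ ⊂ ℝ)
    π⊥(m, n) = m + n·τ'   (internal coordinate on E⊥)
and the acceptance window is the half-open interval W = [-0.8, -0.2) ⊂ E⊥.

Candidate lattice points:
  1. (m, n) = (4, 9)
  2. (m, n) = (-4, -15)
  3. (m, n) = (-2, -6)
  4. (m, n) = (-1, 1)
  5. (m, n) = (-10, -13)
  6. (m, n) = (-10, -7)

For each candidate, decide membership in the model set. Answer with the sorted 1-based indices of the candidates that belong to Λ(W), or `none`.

none

Numerically τ ≈ 3.3028 and τ' = −1/τ ≈ -0.3028.
[1] lift (4,9): star map gives 1.2750; window check -0.8 ≤ 1.2750 < -0.2 is false → out
[2] lift (-4,-15): star map gives 0.5416; window check -0.8 ≤ 0.5416 < -0.2 is false → out
[3] lift (-2,-6): star map gives -0.1833; window check -0.8 ≤ -0.1833 < -0.2 is false → out
[4] lift (-1,1): star map gives -1.3028; window check -0.8 ≤ -1.3028 < -0.2 is false → out
[5] lift (-10,-13): star map gives -6.0639; window check -0.8 ≤ -6.0639 < -0.2 is false → out
[6] lift (-10,-7): star map gives -7.8806; window check -0.8 ≤ -7.8806 < -0.2 is false → out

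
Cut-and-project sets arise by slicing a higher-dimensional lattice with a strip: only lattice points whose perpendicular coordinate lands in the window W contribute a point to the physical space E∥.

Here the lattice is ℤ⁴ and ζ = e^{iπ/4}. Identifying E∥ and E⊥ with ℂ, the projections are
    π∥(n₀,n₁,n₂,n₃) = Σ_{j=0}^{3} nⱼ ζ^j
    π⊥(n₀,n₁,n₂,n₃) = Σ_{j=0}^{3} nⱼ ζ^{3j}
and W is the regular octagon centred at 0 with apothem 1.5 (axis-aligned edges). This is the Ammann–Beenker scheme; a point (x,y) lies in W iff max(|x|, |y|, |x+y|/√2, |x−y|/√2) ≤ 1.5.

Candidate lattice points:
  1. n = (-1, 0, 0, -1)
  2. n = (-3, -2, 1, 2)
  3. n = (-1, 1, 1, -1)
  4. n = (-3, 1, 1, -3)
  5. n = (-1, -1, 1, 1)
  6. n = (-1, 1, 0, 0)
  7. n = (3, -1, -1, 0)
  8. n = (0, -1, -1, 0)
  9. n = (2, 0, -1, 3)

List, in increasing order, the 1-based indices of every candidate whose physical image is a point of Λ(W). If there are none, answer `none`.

2, 5, 8

With ζ = e^{iπ/4} the internal vectors are ζ^0,ζ^3,ζ^6,ζ^9.
candidate 1: n = (-1, 0, 0, -1) → π⊥ ≈ (-1.70711, -0.70711); max(|x|,|y|,|x±y|/√2) = 1.70711 > 1.5 ⇒ ∉ W
candidate 2: n = (-3, -2, 1, 2) → π⊥ ≈ (-0.17157, -1.00000); max(|x|,|y|,|x±y|/√2) = 1.00000 ≤ 1.5 ⇒ ∈ W
candidate 3: n = (-1, 1, 1, -1) → π⊥ ≈ (-2.41421, -1.00000); max(|x|,|y|,|x±y|/√2) = 2.41421 > 1.5 ⇒ ∉ W
candidate 4: n = (-3, 1, 1, -3) → π⊥ ≈ (-5.82843, -2.41421); max(|x|,|y|,|x±y|/√2) = 5.82843 > 1.5 ⇒ ∉ W
candidate 5: n = (-1, -1, 1, 1) → π⊥ ≈ (+0.41421, -1.00000); max(|x|,|y|,|x±y|/√2) = 1.00000 ≤ 1.5 ⇒ ∈ W
candidate 6: n = (-1, 1, 0, 0) → π⊥ ≈ (-1.70711, +0.70711); max(|x|,|y|,|x±y|/√2) = 1.70711 > 1.5 ⇒ ∉ W
candidate 7: n = (3, -1, -1, 0) → π⊥ ≈ (+3.70711, +0.29289); max(|x|,|y|,|x±y|/√2) = 3.70711 > 1.5 ⇒ ∉ W
candidate 8: n = (0, -1, -1, 0) → π⊥ ≈ (+0.70711, +0.29289); max(|x|,|y|,|x±y|/√2) = 0.70711 ≤ 1.5 ⇒ ∈ W
candidate 9: n = (2, 0, -1, 3) → π⊥ ≈ (+4.12132, +3.12132); max(|x|,|y|,|x±y|/√2) = 5.12132 > 1.5 ⇒ ∉ W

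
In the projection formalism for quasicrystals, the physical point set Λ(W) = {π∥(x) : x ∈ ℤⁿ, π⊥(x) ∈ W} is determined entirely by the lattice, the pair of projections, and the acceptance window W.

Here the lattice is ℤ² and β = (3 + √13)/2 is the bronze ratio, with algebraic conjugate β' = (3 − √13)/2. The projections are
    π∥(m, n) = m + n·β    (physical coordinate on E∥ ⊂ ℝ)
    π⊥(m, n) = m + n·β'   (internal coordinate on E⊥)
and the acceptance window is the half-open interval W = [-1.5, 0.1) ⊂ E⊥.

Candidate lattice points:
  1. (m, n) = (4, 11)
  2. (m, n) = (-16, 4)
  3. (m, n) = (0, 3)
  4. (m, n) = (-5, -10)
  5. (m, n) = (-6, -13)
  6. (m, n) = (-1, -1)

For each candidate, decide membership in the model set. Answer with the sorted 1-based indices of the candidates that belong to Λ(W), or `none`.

3, 6

β' = (3−√13)/2 ≈ -0.3028.
[1] lift (4,11): star map gives 0.6695; window check -1.5 ≤ 0.6695 < 0.1 is false → out
[2] lift (-16,4): star map gives -17.2111; window check -1.5 ≤ -17.2111 < 0.1 is false → out
[3] lift (0,3): star map gives -0.9083; window check -1.5 ≤ -0.9083 < 0.1 is true → IN Λ
[4] lift (-5,-10): star map gives -1.9722; window check -1.5 ≤ -1.9722 < 0.1 is false → out
[5] lift (-6,-13): star map gives -2.0639; window check -1.5 ≤ -2.0639 < 0.1 is false → out
[6] lift (-1,-1): star map gives -0.6972; window check -1.5 ≤ -0.6972 < 0.1 is true → IN Λ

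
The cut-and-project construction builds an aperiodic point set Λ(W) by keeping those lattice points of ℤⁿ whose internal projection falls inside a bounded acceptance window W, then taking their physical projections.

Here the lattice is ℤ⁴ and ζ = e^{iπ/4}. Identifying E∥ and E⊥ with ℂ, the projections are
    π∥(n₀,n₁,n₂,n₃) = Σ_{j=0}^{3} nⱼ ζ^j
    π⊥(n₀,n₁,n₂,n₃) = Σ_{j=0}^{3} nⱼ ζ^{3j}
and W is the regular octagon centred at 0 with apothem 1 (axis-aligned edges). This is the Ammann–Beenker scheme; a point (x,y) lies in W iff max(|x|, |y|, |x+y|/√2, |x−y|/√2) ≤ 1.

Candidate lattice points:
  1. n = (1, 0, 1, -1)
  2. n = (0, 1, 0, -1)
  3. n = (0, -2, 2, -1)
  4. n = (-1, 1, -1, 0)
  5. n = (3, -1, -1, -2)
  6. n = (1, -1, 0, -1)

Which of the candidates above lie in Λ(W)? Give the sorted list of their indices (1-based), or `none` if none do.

Internal map: ζ^{3j} for j=0..3 gives (1,0), (−√2/2,√2/2), (0,−1), (√2/2,√2/2).
#1 (1, 0, 1, -1): internal (0.2929, -1.7071); octagon support 1.7071 vs apothem 1 → ∉ W
#2 (0, 1, 0, -1): internal (-1.4142, 0.0000); octagon support 1.4142 vs apothem 1 → ∉ W
#3 (0, -2, 2, -1): internal (0.7071, -4.1213); octagon support 4.1213 vs apothem 1 → ∉ W
#4 (-1, 1, -1, 0): internal (-1.7071, 1.7071); octagon support 2.4142 vs apothem 1 → ∉ W
#5 (3, -1, -1, -2): internal (2.2929, -1.1213); octagon support 2.4142 vs apothem 1 → ∉ W
#6 (1, -1, 0, -1): internal (1.0000, -1.4142); octagon support 1.7071 vs apothem 1 → ∉ W

none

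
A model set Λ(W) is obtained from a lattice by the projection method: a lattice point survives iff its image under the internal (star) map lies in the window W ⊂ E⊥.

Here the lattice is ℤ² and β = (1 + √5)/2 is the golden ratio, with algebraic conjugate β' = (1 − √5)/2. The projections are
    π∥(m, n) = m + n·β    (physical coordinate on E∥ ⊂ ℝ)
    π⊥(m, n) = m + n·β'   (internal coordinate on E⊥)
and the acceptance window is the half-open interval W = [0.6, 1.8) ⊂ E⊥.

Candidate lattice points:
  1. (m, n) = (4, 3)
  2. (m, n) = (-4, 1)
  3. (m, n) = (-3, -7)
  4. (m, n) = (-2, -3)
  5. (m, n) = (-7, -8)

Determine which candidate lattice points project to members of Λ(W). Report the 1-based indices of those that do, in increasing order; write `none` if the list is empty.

Compute β' = (1−√5)/2 = -0.6180, so π⊥(m,n) = m -0.6180·n.
#1 (4,3): internal coord 4 + (3)·β' = +2.1459; +2.1459 ∉ [0.6, 1.8) → out
#2 (-4,1): internal coord -4 + (1)·β' = -4.6180; -4.6180 ∉ [0.6, 1.8) → out
#3 (-3,-7): internal coord -3 + (-7)·β' = +1.3262; +1.3262 ∈ [0.6, 1.8) → IN Λ
#4 (-2,-3): internal coord -2 + (-3)·β' = -0.1459; -0.1459 ∉ [0.6, 1.8) → out
#5 (-7,-8): internal coord -7 + (-8)·β' = -2.0557; -2.0557 ∉ [0.6, 1.8) → out

3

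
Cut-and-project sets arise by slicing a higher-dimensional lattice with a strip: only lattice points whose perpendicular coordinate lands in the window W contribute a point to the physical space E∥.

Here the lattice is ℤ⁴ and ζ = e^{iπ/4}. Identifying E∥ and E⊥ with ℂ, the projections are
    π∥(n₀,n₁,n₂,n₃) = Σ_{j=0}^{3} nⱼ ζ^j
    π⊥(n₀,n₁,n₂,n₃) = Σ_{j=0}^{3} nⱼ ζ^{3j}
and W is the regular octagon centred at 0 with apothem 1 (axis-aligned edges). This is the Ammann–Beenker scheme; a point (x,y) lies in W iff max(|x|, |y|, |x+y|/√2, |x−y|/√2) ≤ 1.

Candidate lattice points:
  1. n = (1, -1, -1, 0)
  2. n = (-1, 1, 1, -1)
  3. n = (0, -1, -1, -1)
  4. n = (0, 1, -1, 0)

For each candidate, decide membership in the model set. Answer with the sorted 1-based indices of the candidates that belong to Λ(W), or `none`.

With ζ = e^{iπ/4} the internal vectors are ζ^0,ζ^3,ζ^6,ζ^9.
#1 (1, -1, -1, 0): internal (1.7071, 0.2929); octagon support 1.7071 vs apothem 1 → ∉ W
#2 (-1, 1, 1, -1): internal (-2.4142, -1.0000); octagon support 2.4142 vs apothem 1 → ∉ W
#3 (0, -1, -1, -1): internal (0.0000, -0.4142); octagon support 0.4142 vs apothem 1 → ∈ W
#4 (0, 1, -1, 0): internal (-0.7071, 1.7071); octagon support 1.7071 vs apothem 1 → ∉ W

3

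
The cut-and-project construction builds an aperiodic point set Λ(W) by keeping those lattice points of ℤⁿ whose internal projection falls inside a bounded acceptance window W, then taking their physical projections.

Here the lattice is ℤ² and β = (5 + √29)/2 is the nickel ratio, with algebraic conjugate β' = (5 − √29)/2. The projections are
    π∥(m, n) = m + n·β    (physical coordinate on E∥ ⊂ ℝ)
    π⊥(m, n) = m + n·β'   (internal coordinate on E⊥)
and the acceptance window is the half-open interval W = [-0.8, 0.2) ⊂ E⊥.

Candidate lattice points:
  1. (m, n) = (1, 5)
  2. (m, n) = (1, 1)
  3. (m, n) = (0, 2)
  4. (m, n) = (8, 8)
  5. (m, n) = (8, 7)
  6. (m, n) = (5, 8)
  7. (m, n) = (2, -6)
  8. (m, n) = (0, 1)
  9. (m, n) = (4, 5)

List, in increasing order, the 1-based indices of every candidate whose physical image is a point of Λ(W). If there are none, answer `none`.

Compute β' = (5−√29)/2 = -0.19258, so π⊥(m,n) = m -0.19258·n.
candidate 1: (m,n)=(1,5) → π∥ = 1+5·β ≈ 26.96291, π⊥ = 1+5·β' ≈ 0.03709 ∈ [-0.8, 0.2) ⇒ IN Λ
candidate 2: (m,n)=(1,1) → π∥ = 1+1·β ≈ 6.19258, π⊥ = 1+1·β' ≈ 0.80742 ∉ [-0.8, 0.2) ⇒ out
candidate 3: (m,n)=(0,2) → π∥ = 0+2·β ≈ 10.38516, π⊥ = 0+2·β' ≈ -0.38516 ∈ [-0.8, 0.2) ⇒ IN Λ
candidate 4: (m,n)=(8,8) → π∥ = 8+8·β ≈ 49.54066, π⊥ = 8+8·β' ≈ 6.45934 ∉ [-0.8, 0.2) ⇒ out
candidate 5: (m,n)=(8,7) → π∥ = 8+7·β ≈ 44.34808, π⊥ = 8+7·β' ≈ 6.65192 ∉ [-0.8, 0.2) ⇒ out
candidate 6: (m,n)=(5,8) → π∥ = 5+8·β ≈ 46.54066, π⊥ = 5+8·β' ≈ 3.45934 ∉ [-0.8, 0.2) ⇒ out
candidate 7: (m,n)=(2,-6) → π∥ = 2-6·β ≈ -29.15549, π⊥ = 2-6·β' ≈ 3.15549 ∉ [-0.8, 0.2) ⇒ out
candidate 8: (m,n)=(0,1) → π∥ = 0+1·β ≈ 5.19258, π⊥ = 0+1·β' ≈ -0.19258 ∈ [-0.8, 0.2) ⇒ IN Λ
candidate 9: (m,n)=(4,5) → π∥ = 4+5·β ≈ 29.96291, π⊥ = 4+5·β' ≈ 3.03709 ∉ [-0.8, 0.2) ⇒ out

1, 3, 8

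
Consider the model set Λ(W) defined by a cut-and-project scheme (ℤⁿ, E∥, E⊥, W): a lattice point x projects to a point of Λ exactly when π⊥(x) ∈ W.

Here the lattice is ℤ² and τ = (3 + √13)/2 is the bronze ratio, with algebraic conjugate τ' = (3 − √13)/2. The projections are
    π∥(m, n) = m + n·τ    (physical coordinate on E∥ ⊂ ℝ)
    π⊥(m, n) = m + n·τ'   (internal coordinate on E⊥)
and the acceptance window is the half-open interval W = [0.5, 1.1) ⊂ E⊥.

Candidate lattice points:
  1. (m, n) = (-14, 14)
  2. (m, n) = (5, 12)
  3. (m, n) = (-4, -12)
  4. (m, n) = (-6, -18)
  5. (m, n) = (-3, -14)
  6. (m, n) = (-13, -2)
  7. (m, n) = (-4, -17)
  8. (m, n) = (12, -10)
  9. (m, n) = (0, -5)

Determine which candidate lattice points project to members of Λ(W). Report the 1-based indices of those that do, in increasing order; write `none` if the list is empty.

τ' = (3−√13)/2 ≈ -0.3028.
#1 (-14,14): internal coord -14 + (14)·τ' = -18.2389; -18.2389 ∉ [0.5, 1.1) → out
#2 (5,12): internal coord 5 + (12)·τ' = +1.3667; +1.3667 ∉ [0.5, 1.1) → out
#3 (-4,-12): internal coord -4 + (-12)·τ' = -0.3667; -0.3667 ∉ [0.5, 1.1) → out
#4 (-6,-18): internal coord -6 + (-18)·τ' = -0.5500; -0.5500 ∉ [0.5, 1.1) → out
#5 (-3,-14): internal coord -3 + (-14)·τ' = +1.2389; +1.2389 ∉ [0.5, 1.1) → out
#6 (-13,-2): internal coord -13 + (-2)·τ' = -12.3944; -12.3944 ∉ [0.5, 1.1) → out
#7 (-4,-17): internal coord -4 + (-17)·τ' = +1.1472; +1.1472 ∉ [0.5, 1.1) → out
#8 (12,-10): internal coord 12 + (-10)·τ' = +15.0278; +15.0278 ∉ [0.5, 1.1) → out
#9 (0,-5): internal coord 0 + (-5)·τ' = +1.5139; +1.5139 ∉ [0.5, 1.1) → out

none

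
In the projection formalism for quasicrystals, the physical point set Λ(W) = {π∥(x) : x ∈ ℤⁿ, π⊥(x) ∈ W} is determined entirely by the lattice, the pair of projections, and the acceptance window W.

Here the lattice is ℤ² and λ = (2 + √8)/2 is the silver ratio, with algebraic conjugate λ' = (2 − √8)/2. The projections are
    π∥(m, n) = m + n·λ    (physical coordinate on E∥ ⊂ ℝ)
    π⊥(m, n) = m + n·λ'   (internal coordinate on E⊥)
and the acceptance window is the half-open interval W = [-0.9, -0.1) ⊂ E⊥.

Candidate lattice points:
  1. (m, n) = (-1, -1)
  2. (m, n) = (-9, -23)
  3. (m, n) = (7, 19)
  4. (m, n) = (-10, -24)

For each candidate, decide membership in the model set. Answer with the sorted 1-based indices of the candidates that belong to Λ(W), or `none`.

1, 3

Compute λ' = (2−√8)/2 = -0.4142, so π⊥(m,n) = m -0.4142·n.
[1] lift (-1,-1): star map gives -0.5858; window check -0.9 ≤ -0.5858 < -0.1 is true → IN Λ
[2] lift (-9,-23): star map gives 0.5269; window check -0.9 ≤ 0.5269 < -0.1 is false → out
[3] lift (7,19): star map gives -0.8701; window check -0.9 ≤ -0.8701 < -0.1 is true → IN Λ
[4] lift (-10,-24): star map gives -0.0589; window check -0.9 ≤ -0.0589 < -0.1 is false → out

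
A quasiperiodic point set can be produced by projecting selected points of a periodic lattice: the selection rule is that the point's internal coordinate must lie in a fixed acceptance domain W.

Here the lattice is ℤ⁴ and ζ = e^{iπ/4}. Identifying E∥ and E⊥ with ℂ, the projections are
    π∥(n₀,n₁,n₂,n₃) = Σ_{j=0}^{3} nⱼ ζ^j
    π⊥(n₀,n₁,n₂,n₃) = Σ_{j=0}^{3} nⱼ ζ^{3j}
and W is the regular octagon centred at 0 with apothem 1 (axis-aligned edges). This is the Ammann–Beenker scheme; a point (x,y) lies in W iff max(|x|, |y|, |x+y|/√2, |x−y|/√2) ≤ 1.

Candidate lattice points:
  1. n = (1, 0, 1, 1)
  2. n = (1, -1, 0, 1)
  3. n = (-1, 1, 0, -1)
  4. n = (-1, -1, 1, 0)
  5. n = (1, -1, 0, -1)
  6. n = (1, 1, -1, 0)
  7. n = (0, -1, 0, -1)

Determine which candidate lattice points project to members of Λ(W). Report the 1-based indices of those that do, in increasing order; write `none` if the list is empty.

Internal map: ζ^{3j} for j=0..3 gives (1,0), (−√2/2,√2/2), (0,−1), (√2/2,√2/2).
candidate 1: n = (1, 0, 1, 1) → π⊥ ≈ (+1.70711, -0.29289); max(|x|,|y|,|x±y|/√2) = 1.70711 > 1 ⇒ ∉ W
candidate 2: n = (1, -1, 0, 1) → π⊥ ≈ (+2.41421, +0.00000); max(|x|,|y|,|x±y|/√2) = 2.41421 > 1 ⇒ ∉ W
candidate 3: n = (-1, 1, 0, -1) → π⊥ ≈ (-2.41421, +0.00000); max(|x|,|y|,|x±y|/√2) = 2.41421 > 1 ⇒ ∉ W
candidate 4: n = (-1, -1, 1, 0) → π⊥ ≈ (-0.29289, -1.70711); max(|x|,|y|,|x±y|/√2) = 1.70711 > 1 ⇒ ∉ W
candidate 5: n = (1, -1, 0, -1) → π⊥ ≈ (+1.00000, -1.41421); max(|x|,|y|,|x±y|/√2) = 1.70711 > 1 ⇒ ∉ W
candidate 6: n = (1, 1, -1, 0) → π⊥ ≈ (+0.29289, +1.70711); max(|x|,|y|,|x±y|/√2) = 1.70711 > 1 ⇒ ∉ W
candidate 7: n = (0, -1, 0, -1) → π⊥ ≈ (+0.00000, -1.41421); max(|x|,|y|,|x±y|/√2) = 1.41421 > 1 ⇒ ∉ W

none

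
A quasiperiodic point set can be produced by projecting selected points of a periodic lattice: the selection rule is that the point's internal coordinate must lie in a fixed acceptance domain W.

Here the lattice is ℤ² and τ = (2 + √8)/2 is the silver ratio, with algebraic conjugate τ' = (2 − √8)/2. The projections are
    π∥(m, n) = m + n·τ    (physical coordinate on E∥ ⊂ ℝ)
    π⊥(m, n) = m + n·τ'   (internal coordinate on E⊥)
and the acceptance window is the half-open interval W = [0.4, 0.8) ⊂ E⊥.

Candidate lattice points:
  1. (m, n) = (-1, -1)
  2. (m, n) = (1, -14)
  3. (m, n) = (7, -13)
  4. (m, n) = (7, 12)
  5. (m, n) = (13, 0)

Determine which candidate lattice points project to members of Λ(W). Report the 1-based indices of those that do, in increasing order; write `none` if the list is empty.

none

Compute τ' = (2−√8)/2 = -0.4142, so π⊥(m,n) = m -0.4142·n.
[1] lift (-1,-1): star map gives -0.5858; window check 0.4 ≤ -0.5858 < 0.8 is false → out
[2] lift (1,-14): star map gives 6.7990; window check 0.4 ≤ 6.7990 < 0.8 is false → out
[3] lift (7,-13): star map gives 12.3848; window check 0.4 ≤ 12.3848 < 0.8 is false → out
[4] lift (7,12): star map gives 2.0294; window check 0.4 ≤ 2.0294 < 0.8 is false → out
[5] lift (13,0): star map gives 13.0000; window check 0.4 ≤ 13.0000 < 0.8 is false → out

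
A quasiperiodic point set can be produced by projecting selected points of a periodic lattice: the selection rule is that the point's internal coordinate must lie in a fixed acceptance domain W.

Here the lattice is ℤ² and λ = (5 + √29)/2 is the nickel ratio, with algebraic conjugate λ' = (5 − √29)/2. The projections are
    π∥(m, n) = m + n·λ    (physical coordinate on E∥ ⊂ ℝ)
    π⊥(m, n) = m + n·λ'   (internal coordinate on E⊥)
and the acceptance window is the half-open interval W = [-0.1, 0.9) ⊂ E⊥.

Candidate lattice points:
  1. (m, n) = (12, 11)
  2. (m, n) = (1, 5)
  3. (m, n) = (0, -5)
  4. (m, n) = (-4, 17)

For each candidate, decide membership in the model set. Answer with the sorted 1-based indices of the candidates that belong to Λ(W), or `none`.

2

Numerically λ ≈ 5.1926 and λ' = −1/λ ≈ -0.1926.
[1] lift (12,11): star map gives 9.8816; window check -0.1 ≤ 9.8816 < 0.9 is false → out
[2] lift (1,5): star map gives 0.0371; window check -0.1 ≤ 0.0371 < 0.9 is true → IN Λ
[3] lift (0,-5): star map gives 0.9629; window check -0.1 ≤ 0.9629 < 0.9 is false → out
[4] lift (-4,17): star map gives -7.2739; window check -0.1 ≤ -7.2739 < 0.9 is false → out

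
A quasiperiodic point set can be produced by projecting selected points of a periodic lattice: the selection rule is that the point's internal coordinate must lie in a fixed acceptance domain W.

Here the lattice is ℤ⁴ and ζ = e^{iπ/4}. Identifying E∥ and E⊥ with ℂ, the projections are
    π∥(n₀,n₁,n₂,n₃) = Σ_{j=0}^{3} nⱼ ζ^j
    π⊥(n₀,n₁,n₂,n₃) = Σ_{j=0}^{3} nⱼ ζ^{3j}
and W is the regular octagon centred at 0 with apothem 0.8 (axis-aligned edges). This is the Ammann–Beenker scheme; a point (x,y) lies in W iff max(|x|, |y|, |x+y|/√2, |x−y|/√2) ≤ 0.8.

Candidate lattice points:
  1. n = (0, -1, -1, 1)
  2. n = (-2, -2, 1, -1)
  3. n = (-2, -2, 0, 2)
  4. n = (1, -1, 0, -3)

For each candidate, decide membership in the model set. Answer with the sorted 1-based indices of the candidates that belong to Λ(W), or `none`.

With ζ = e^{iπ/4} the internal vectors are ζ^0,ζ^3,ζ^6,ζ^9.
candidate 1: n = (0, -1, -1, 1) → π⊥ ≈ (+1.4142, +1.0000); max(|x|,|y|,|x±y|/√2) = 1.7071 > 0.8 ⇒ ∉ W
candidate 2: n = (-2, -2, 1, -1) → π⊥ ≈ (-1.2929, -3.1213); max(|x|,|y|,|x±y|/√2) = 3.1213 > 0.8 ⇒ ∉ W
candidate 3: n = (-2, -2, 0, 2) → π⊥ ≈ (+0.8284, +0.0000); max(|x|,|y|,|x±y|/√2) = 0.8284 > 0.8 ⇒ ∉ W
candidate 4: n = (1, -1, 0, -3) → π⊥ ≈ (-0.4142, -2.8284); max(|x|,|y|,|x±y|/√2) = 2.8284 > 0.8 ⇒ ∉ W

none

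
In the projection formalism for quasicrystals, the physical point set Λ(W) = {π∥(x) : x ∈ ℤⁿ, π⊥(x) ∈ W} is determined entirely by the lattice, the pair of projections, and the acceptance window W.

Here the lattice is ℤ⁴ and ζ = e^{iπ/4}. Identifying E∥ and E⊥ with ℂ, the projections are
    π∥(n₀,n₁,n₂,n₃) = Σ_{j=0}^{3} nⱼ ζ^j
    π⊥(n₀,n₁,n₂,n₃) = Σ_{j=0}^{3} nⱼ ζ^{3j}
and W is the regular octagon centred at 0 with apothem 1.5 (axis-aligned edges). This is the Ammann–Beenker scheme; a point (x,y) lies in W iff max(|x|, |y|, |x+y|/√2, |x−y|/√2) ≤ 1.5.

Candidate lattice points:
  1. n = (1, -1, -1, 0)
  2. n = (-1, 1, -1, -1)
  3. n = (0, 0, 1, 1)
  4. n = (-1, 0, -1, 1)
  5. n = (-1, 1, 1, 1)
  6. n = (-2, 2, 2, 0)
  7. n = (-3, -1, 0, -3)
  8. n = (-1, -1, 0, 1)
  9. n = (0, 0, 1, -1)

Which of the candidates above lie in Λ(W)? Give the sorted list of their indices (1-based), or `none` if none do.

3, 5, 8

Internal map: ζ^{3j} for j=0..3 gives (1,0), (−√2/2,√2/2), (0,−1), (√2/2,√2/2).
#1 (1, -1, -1, 0): internal (1.70711, 0.29289); octagon support 1.70711 vs apothem 1.5 → ∉ W
#2 (-1, 1, -1, -1): internal (-2.41421, 1.00000); octagon support 2.41421 vs apothem 1.5 → ∉ W
#3 (0, 0, 1, 1): internal (0.70711, -0.29289); octagon support 0.70711 vs apothem 1.5 → ∈ W
#4 (-1, 0, -1, 1): internal (-0.29289, 1.70711); octagon support 1.70711 vs apothem 1.5 → ∉ W
#5 (-1, 1, 1, 1): internal (-1.00000, 0.41421); octagon support 1.00000 vs apothem 1.5 → ∈ W
#6 (-2, 2, 2, 0): internal (-3.41421, -0.58579); octagon support 3.41421 vs apothem 1.5 → ∉ W
#7 (-3, -1, 0, -3): internal (-4.41421, -2.82843); octagon support 5.12132 vs apothem 1.5 → ∉ W
#8 (-1, -1, 0, 1): internal (0.41421, 0.00000); octagon support 0.41421 vs apothem 1.5 → ∈ W
#9 (0, 0, 1, -1): internal (-0.70711, -1.70711); octagon support 1.70711 vs apothem 1.5 → ∉ W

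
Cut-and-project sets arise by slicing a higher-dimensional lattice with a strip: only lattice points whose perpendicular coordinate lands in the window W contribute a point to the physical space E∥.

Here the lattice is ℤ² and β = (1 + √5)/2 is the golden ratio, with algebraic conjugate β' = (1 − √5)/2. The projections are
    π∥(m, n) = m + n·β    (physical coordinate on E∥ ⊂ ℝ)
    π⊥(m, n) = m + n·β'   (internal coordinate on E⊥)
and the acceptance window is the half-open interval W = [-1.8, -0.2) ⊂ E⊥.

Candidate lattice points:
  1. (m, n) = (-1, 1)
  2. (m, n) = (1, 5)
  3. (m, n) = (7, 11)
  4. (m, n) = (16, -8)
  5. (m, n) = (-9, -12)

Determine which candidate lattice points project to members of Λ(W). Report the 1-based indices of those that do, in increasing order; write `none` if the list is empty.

1, 5

Compute β' = (1−√5)/2 = -0.6180, so π⊥(m,n) = m -0.6180·n.
candidate 1: (m,n)=(-1,1) → π∥ = -1+1·β ≈ 0.6180, π⊥ = -1+1·β' ≈ -1.6180 ∈ [-1.8, -0.2) ⇒ IN Λ
candidate 2: (m,n)=(1,5) → π∥ = 1+5·β ≈ 9.0902, π⊥ = 1+5·β' ≈ -2.0902 ∉ [-1.8, -0.2) ⇒ out
candidate 3: (m,n)=(7,11) → π∥ = 7+11·β ≈ 24.7984, π⊥ = 7+11·β' ≈ 0.2016 ∉ [-1.8, -0.2) ⇒ out
candidate 4: (m,n)=(16,-8) → π∥ = 16-8·β ≈ 3.0557, π⊥ = 16-8·β' ≈ 20.9443 ∉ [-1.8, -0.2) ⇒ out
candidate 5: (m,n)=(-9,-12) → π∥ = -9-12·β ≈ -28.4164, π⊥ = -9-12·β' ≈ -1.5836 ∈ [-1.8, -0.2) ⇒ IN Λ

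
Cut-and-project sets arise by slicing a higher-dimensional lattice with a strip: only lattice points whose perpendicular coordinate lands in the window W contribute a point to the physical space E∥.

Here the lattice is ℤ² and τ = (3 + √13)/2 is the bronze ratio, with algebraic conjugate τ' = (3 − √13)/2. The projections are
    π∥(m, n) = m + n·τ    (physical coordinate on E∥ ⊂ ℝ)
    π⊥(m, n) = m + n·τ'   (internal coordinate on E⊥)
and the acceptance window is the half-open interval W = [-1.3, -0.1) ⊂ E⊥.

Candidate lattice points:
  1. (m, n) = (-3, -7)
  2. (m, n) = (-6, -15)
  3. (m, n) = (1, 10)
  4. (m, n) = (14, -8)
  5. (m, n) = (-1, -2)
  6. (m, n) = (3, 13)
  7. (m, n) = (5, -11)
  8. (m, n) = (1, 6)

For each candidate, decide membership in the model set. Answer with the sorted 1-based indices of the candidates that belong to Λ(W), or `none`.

1, 5, 6, 8

Compute τ' = (3−√13)/2 = -0.30278, so π⊥(m,n) = m -0.30278·n.
#1 (-3,-7): internal coord -3 + (-7)·τ' = -0.88057; -0.88057 ∈ [-1.3, -0.1) → IN Λ
#2 (-6,-15): internal coord -6 + (-15)·τ' = -1.45837; -1.45837 ∉ [-1.3, -0.1) → out
#3 (1,10): internal coord 1 + (10)·τ' = -2.02776; -2.02776 ∉ [-1.3, -0.1) → out
#4 (14,-8): internal coord 14 + (-8)·τ' = +16.42221; +16.42221 ∉ [-1.3, -0.1) → out
#5 (-1,-2): internal coord -1 + (-2)·τ' = -0.39445; -0.39445 ∈ [-1.3, -0.1) → IN Λ
#6 (3,13): internal coord 3 + (13)·τ' = -0.93608; -0.93608 ∈ [-1.3, -0.1) → IN Λ
#7 (5,-11): internal coord 5 + (-11)·τ' = +8.33053; +8.33053 ∉ [-1.3, -0.1) → out
#8 (1,6): internal coord 1 + (6)·τ' = -0.81665; -0.81665 ∈ [-1.3, -0.1) → IN Λ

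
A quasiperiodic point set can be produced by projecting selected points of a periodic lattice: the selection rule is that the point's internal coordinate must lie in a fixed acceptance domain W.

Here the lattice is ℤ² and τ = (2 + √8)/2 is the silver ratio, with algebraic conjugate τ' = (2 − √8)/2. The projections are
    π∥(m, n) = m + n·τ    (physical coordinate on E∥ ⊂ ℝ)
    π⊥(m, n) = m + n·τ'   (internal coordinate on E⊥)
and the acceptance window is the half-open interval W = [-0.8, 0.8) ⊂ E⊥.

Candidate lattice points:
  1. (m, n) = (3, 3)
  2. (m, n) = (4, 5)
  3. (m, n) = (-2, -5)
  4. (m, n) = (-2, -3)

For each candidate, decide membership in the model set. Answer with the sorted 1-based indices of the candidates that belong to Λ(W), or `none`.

τ' = (2−√8)/2 ≈ -0.414214.
[1] lift (3,3): star map gives 1.757359; window check -0.8 ≤ 1.757359 < 0.8 is false → out
[2] lift (4,5): star map gives 1.928932; window check -0.8 ≤ 1.928932 < 0.8 is false → out
[3] lift (-2,-5): star map gives 0.071068; window check -0.8 ≤ 0.071068 < 0.8 is true → IN Λ
[4] lift (-2,-3): star map gives -0.757359; window check -0.8 ≤ -0.757359 < 0.8 is true → IN Λ

3, 4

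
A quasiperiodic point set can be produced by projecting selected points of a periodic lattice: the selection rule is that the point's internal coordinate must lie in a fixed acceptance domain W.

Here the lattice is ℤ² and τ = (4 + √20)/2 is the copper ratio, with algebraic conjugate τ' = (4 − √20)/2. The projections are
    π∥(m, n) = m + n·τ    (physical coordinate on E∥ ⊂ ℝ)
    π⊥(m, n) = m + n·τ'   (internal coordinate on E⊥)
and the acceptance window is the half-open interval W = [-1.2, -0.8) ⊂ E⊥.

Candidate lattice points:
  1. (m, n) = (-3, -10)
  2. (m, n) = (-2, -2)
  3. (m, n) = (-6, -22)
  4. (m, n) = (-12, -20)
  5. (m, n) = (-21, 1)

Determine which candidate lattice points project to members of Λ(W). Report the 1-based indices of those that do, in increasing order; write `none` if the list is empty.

3

Numerically τ ≈ 4.2361 and τ' = −1/τ ≈ -0.2361.
[1] lift (-3,-10): star map gives -0.6393; window check -1.2 ≤ -0.6393 < -0.8 is false → out
[2] lift (-2,-2): star map gives -1.5279; window check -1.2 ≤ -1.5279 < -0.8 is false → out
[3] lift (-6,-22): star map gives -0.8065; window check -1.2 ≤ -0.8065 < -0.8 is true → IN Λ
[4] lift (-12,-20): star map gives -7.2786; window check -1.2 ≤ -7.2786 < -0.8 is false → out
[5] lift (-21,1): star map gives -21.2361; window check -1.2 ≤ -21.2361 < -0.8 is false → out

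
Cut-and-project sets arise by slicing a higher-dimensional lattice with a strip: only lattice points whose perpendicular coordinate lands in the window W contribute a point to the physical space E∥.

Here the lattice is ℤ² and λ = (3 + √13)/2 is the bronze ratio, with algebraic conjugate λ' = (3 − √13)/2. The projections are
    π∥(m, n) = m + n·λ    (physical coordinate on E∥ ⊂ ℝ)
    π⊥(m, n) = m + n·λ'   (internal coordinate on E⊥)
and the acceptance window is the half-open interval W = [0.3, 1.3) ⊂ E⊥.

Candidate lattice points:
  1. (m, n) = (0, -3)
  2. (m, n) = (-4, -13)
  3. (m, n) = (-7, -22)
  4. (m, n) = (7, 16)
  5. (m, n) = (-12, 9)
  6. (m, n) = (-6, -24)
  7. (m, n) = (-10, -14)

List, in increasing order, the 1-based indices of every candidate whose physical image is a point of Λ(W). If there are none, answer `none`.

1, 6

Compute λ' = (3−√13)/2 = -0.3028, so π⊥(m,n) = m -0.3028·n.
#1 (0,-3): internal coord 0 + (-3)·λ' = +0.9083; +0.9083 ∈ [0.3, 1.3) → IN Λ
#2 (-4,-13): internal coord -4 + (-13)·λ' = -0.0639; -0.0639 ∉ [0.3, 1.3) → out
#3 (-7,-22): internal coord -7 + (-22)·λ' = -0.3389; -0.3389 ∉ [0.3, 1.3) → out
#4 (7,16): internal coord 7 + (16)·λ' = +2.1556; +2.1556 ∉ [0.3, 1.3) → out
#5 (-12,9): internal coord -12 + (9)·λ' = -14.7250; -14.7250 ∉ [0.3, 1.3) → out
#6 (-6,-24): internal coord -6 + (-24)·λ' = +1.2666; +1.2666 ∈ [0.3, 1.3) → IN Λ
#7 (-10,-14): internal coord -10 + (-14)·λ' = -5.7611; -5.7611 ∉ [0.3, 1.3) → out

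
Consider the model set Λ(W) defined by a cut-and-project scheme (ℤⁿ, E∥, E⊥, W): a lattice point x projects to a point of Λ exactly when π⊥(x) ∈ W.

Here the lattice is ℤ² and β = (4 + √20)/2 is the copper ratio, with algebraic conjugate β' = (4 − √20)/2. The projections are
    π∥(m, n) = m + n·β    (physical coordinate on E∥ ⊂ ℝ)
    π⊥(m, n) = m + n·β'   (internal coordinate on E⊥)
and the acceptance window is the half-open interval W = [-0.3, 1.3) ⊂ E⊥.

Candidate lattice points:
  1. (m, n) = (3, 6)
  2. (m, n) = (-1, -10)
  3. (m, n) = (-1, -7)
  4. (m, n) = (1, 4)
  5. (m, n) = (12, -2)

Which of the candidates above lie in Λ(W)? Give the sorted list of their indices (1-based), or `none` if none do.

3, 4

Numerically β ≈ 4.2361 and β' = −1/β ≈ -0.2361.
#1 (3,6): internal coord 3 + (6)·β' = +1.5836; +1.5836 ∉ [-0.3, 1.3) → out
#2 (-1,-10): internal coord -1 + (-10)·β' = +1.3607; +1.3607 ∉ [-0.3, 1.3) → out
#3 (-1,-7): internal coord -1 + (-7)·β' = +0.6525; +0.6525 ∈ [-0.3, 1.3) → IN Λ
#4 (1,4): internal coord 1 + (4)·β' = +0.0557; +0.0557 ∈ [-0.3, 1.3) → IN Λ
#5 (12,-2): internal coord 12 + (-2)·β' = +12.4721; +12.4721 ∉ [-0.3, 1.3) → out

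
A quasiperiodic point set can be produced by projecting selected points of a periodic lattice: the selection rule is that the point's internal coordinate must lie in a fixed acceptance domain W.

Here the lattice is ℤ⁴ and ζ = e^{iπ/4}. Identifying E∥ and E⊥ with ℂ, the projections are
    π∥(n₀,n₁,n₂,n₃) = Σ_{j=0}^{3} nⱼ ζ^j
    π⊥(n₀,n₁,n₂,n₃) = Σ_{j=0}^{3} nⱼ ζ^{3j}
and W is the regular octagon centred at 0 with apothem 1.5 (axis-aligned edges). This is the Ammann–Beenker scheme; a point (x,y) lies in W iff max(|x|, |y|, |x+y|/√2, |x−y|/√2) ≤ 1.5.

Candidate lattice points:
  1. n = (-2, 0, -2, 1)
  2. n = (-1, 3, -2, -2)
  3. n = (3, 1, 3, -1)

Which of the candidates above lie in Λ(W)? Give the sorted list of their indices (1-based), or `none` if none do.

none

With ζ = e^{iπ/4} the internal vectors are ζ^0,ζ^3,ζ^6,ζ^9.
#1 (-2, 0, -2, 1): internal (-1.29289, 2.70711); octagon support 2.82843 vs apothem 1.5 → ∉ W
#2 (-1, 3, -2, -2): internal (-4.53553, 2.70711); octagon support 5.12132 vs apothem 1.5 → ∉ W
#3 (3, 1, 3, -1): internal (1.58579, -3.00000); octagon support 3.24264 vs apothem 1.5 → ∉ W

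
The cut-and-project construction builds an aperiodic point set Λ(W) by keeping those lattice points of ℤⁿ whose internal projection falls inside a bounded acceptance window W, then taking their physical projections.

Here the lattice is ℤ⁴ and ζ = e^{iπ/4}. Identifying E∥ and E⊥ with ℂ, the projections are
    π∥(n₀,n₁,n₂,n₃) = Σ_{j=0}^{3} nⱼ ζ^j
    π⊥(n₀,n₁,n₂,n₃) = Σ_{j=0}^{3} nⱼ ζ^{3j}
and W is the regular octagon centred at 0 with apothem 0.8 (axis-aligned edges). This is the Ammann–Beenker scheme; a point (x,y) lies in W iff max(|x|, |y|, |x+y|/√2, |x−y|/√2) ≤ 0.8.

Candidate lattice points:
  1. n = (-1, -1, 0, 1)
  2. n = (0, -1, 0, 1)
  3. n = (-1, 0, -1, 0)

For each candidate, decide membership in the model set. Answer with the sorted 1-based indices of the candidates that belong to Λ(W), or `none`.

π⊥(n) = n₀ + n₁ζ³ + n₂ζ⁶ + n₃ζ⁹ where ζ = e^{iπ/4}.
#1 (-1, -1, 0, 1): internal (0.4142, 0.0000); octagon support 0.4142 vs apothem 0.8 → ∈ W
#2 (0, -1, 0, 1): internal (1.4142, 0.0000); octagon support 1.4142 vs apothem 0.8 → ∉ W
#3 (-1, 0, -1, 0): internal (-1.0000, 1.0000); octagon support 1.4142 vs apothem 0.8 → ∉ W

1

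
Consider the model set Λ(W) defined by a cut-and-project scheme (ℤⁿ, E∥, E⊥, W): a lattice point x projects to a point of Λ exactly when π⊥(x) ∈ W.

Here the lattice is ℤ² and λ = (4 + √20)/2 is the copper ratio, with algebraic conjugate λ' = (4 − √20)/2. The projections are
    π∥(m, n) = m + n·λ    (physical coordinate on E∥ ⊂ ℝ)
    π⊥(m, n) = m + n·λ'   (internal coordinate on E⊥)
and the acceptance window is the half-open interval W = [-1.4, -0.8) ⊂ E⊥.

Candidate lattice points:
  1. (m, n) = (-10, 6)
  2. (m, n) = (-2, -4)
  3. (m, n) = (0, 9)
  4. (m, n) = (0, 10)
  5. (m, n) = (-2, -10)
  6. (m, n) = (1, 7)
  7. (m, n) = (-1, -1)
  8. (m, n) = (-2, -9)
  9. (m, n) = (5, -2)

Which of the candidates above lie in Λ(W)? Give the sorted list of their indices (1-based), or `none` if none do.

2

λ' = (4−√20)/2 ≈ -0.236068.
#1 (-10,6): internal coord -10 + (6)·λ' = -11.416408; -11.416408 ∉ [-1.4, -0.8) → out
#2 (-2,-4): internal coord -2 + (-4)·λ' = -1.055728; -1.055728 ∈ [-1.4, -0.8) → IN Λ
#3 (0,9): internal coord 0 + (9)·λ' = -2.124612; -2.124612 ∉ [-1.4, -0.8) → out
#4 (0,10): internal coord 0 + (10)·λ' = -2.360680; -2.360680 ∉ [-1.4, -0.8) → out
#5 (-2,-10): internal coord -2 + (-10)·λ' = +0.360680; +0.360680 ∉ [-1.4, -0.8) → out
#6 (1,7): internal coord 1 + (7)·λ' = -0.652476; -0.652476 ∉ [-1.4, -0.8) → out
#7 (-1,-1): internal coord -1 + (-1)·λ' = -0.763932; -0.763932 ∉ [-1.4, -0.8) → out
#8 (-2,-9): internal coord -2 + (-9)·λ' = +0.124612; +0.124612 ∉ [-1.4, -0.8) → out
#9 (5,-2): internal coord 5 + (-2)·λ' = +5.472136; +5.472136 ∉ [-1.4, -0.8) → out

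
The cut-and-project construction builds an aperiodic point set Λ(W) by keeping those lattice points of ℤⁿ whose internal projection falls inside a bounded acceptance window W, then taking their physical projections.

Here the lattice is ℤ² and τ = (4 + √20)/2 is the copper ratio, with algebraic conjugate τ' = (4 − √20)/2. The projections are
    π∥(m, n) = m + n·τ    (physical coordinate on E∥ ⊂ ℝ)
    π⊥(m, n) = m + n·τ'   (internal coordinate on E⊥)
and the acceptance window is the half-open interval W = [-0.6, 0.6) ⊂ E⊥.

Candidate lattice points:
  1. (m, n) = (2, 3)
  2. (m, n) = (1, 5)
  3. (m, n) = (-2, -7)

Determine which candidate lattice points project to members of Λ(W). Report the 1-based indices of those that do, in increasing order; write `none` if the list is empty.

2, 3

Compute τ' = (4−√20)/2 = -0.2361, so π⊥(m,n) = m -0.2361·n.
#1 (2,3): internal coord 2 + (3)·τ' = +1.2918; +1.2918 ∉ [-0.6, 0.6) → out
#2 (1,5): internal coord 1 + (5)·τ' = -0.1803; -0.1803 ∈ [-0.6, 0.6) → IN Λ
#3 (-2,-7): internal coord -2 + (-7)·τ' = -0.3475; -0.3475 ∈ [-0.6, 0.6) → IN Λ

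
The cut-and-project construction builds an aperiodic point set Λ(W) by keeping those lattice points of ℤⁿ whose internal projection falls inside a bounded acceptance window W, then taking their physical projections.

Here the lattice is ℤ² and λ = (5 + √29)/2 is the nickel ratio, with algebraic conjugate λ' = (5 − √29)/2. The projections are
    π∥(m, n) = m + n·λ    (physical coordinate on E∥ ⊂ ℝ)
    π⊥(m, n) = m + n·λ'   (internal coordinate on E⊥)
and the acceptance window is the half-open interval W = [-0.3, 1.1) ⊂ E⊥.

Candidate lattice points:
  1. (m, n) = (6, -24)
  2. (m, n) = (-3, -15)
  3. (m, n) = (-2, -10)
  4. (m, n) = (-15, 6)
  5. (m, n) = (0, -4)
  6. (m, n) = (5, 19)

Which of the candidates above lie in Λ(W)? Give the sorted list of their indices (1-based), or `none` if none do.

2, 3, 5

Numerically λ ≈ 5.1926 and λ' = −1/λ ≈ -0.1926.
candidate 1: (m,n)=(6,-24) → π∥ = 6-24·λ ≈ -118.6220, π⊥ = 6-24·λ' ≈ 10.6220 ∉ [-0.3, 1.1) ⇒ out
candidate 2: (m,n)=(-3,-15) → π∥ = -3-15·λ ≈ -80.8887, π⊥ = -3-15·λ' ≈ -0.1113 ∈ [-0.3, 1.1) ⇒ IN Λ
candidate 3: (m,n)=(-2,-10) → π∥ = -2-10·λ ≈ -53.9258, π⊥ = -2-10·λ' ≈ -0.0742 ∈ [-0.3, 1.1) ⇒ IN Λ
candidate 4: (m,n)=(-15,6) → π∥ = -15+6·λ ≈ 16.1555, π⊥ = -15+6·λ' ≈ -16.1555 ∉ [-0.3, 1.1) ⇒ out
candidate 5: (m,n)=(0,-4) → π∥ = 0-4·λ ≈ -20.7703, π⊥ = 0-4·λ' ≈ 0.7703 ∈ [-0.3, 1.1) ⇒ IN Λ
candidate 6: (m,n)=(5,19) → π∥ = 5+19·λ ≈ 103.6591, π⊥ = 5+19·λ' ≈ 1.3409 ∉ [-0.3, 1.1) ⇒ out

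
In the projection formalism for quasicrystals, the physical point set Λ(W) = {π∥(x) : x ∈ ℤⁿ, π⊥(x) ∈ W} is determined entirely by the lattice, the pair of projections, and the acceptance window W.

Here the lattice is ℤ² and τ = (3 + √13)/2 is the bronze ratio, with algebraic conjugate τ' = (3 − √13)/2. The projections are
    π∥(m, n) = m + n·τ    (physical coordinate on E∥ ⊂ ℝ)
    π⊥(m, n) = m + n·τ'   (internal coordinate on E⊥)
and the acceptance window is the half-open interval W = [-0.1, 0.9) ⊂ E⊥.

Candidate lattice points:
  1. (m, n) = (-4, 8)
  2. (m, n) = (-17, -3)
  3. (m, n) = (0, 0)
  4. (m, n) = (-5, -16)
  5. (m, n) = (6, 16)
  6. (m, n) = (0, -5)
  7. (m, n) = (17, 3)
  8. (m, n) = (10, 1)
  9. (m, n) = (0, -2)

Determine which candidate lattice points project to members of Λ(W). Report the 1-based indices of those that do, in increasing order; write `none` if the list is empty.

3, 9

τ' = (3−√13)/2 ≈ -0.30278.
#1 (-4,8): internal coord -4 + (8)·τ' = -6.42221; -6.42221 ∉ [-0.1, 0.9) → out
#2 (-17,-3): internal coord -17 + (-3)·τ' = -16.09167; -16.09167 ∉ [-0.1, 0.9) → out
#3 (0,0): internal coord 0 + (0)·τ' = +0.00000; +0.00000 ∈ [-0.1, 0.9) → IN Λ
#4 (-5,-16): internal coord -5 + (-16)·τ' = -0.15559; -0.15559 ∉ [-0.1, 0.9) → out
#5 (6,16): internal coord 6 + (16)·τ' = +1.15559; +1.15559 ∉ [-0.1, 0.9) → out
#6 (0,-5): internal coord 0 + (-5)·τ' = +1.51388; +1.51388 ∉ [-0.1, 0.9) → out
#7 (17,3): internal coord 17 + (3)·τ' = +16.09167; +16.09167 ∉ [-0.1, 0.9) → out
#8 (10,1): internal coord 10 + (1)·τ' = +9.69722; +9.69722 ∉ [-0.1, 0.9) → out
#9 (0,-2): internal coord 0 + (-2)·τ' = +0.60555; +0.60555 ∈ [-0.1, 0.9) → IN Λ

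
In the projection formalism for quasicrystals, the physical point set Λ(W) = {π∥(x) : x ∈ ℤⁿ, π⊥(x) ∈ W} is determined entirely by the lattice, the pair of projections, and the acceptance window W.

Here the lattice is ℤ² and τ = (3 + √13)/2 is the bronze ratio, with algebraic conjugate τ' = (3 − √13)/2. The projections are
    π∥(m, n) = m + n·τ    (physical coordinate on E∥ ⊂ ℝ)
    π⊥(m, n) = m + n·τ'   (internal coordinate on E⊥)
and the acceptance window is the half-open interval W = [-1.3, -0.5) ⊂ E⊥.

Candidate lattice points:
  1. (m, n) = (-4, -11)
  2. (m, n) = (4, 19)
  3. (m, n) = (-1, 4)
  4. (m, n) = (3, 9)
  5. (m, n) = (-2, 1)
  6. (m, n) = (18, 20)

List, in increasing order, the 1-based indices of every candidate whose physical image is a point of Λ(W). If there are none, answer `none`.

1

τ' = (3−√13)/2 ≈ -0.302776.
candidate 1: (m,n)=(-4,-11) → π∥ = -4-11·τ ≈ -40.330532, π⊥ = -4-11·τ' ≈ -0.669468 ∈ [-1.3, -0.5) ⇒ IN Λ
candidate 2: (m,n)=(4,19) → π∥ = 4+19·τ ≈ 66.752737, π⊥ = 4+19·τ' ≈ -1.752737 ∉ [-1.3, -0.5) ⇒ out
candidate 3: (m,n)=(-1,4) → π∥ = -1+4·τ ≈ 12.211103, π⊥ = -1+4·τ' ≈ -2.211103 ∉ [-1.3, -0.5) ⇒ out
candidate 4: (m,n)=(3,9) → π∥ = 3+9·τ ≈ 32.724981, π⊥ = 3+9·τ' ≈ 0.275019 ∉ [-1.3, -0.5) ⇒ out
candidate 5: (m,n)=(-2,1) → π∥ = -2+1·τ ≈ 1.302776, π⊥ = -2+1·τ' ≈ -2.302776 ∉ [-1.3, -0.5) ⇒ out
candidate 6: (m,n)=(18,20) → π∥ = 18+20·τ ≈ 84.055513, π⊥ = 18+20·τ' ≈ 11.944487 ∉ [-1.3, -0.5) ⇒ out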